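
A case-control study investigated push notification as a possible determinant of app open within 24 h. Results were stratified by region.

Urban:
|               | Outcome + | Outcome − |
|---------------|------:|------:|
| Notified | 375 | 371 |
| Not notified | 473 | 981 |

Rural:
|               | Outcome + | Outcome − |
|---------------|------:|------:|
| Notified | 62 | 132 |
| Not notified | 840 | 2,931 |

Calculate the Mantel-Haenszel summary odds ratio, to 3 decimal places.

OR_MH = Σ(aᵢdᵢ/nᵢ) / Σ(bᵢcᵢ/nᵢ), where nᵢ is the stratum total.
Stratum 1 (Urban): n = 2200; a·d/n = 375·981/2200 = 167.2159; b·c/n = 371·473/2200 = 79.7650
Stratum 2 (Rural): n = 3965; a·d/n = 62·2931/3965 = 45.8315; b·c/n = 132·840/3965 = 27.9647
OR_MH = (167.2159 + 45.8315) / (79.7650 + 27.9647) = 213.0474 / 107.7297 = 1.97761

1.978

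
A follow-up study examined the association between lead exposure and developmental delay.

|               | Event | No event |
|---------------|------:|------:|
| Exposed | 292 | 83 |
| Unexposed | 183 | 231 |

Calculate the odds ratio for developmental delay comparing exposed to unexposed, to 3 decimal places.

4.441

Cells: a = 292, b = 83, c = 183, d = 231.
OR = (a·d)/(b·c) = (292 × 231) / (83 × 183) = 67452 / 15189 = 4.44085
The odds of developmental delay are about 4.44 times as high in the exposed group.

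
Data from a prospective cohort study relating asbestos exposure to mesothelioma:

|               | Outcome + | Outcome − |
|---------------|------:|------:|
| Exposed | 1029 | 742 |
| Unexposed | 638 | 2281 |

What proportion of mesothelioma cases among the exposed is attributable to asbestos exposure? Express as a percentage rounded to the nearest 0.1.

Cells: a = 1029, b = 742, c = 638, d = 2281.
Risk in exposed = 1029/1771 = 0.58103; risk in unexposed = 638/2919 = 0.21857.
RR = 0.58103/0.21857 = 2.65834
AR% = (RR − 1)/RR × 100 = (2.65834 − 1)/2.65834 × 100 = 62.3825%

62.4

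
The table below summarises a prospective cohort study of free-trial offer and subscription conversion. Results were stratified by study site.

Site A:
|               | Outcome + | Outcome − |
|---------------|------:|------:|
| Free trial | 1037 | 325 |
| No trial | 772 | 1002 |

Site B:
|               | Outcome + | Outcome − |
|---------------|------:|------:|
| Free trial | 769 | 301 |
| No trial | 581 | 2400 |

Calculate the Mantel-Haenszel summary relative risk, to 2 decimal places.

RR_MH = Σ(aᵢ·n₀ᵢ/nᵢ) / Σ(cᵢ·n₁ᵢ/nᵢ), with n₁ᵢ = aᵢ+bᵢ (exposed), n₀ᵢ = cᵢ+dᵢ (unexposed), nᵢ = n₁ᵢ+n₀ᵢ.
Stratum 1 (Site A): n₁ = 1362, n₀ = 1774, n = 3136; a·n₀/n = 1037·1774/3136 = 586.6193; c·n₁/n = 772·1362/3136 = 335.2883
Stratum 2 (Site B): n₁ = 1070, n₀ = 2981, n = 4051; a·n₀/n = 769·2981/4051 = 565.8823; c·n₁/n = 581·1070/4051 = 153.4609
RR_MH = (586.6193 + 565.8823) / (335.2883 + 153.4609) = 1152.5015 / 488.7491 = 2.35806

2.36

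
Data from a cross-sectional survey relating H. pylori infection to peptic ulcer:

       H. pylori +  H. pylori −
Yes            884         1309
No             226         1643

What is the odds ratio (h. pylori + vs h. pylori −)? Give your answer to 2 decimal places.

Reading the table with exposure as columns: a = 884 (H. pylori +, case), b = 226 (H. pylori +, non-case), c = 1309 (H. pylori −, case), d = 1643.
OR = (a·d)/(b·c) = (884 × 1643) / (226 × 1309) = 1452412 / 295834 = 4.90955
The odds of peptic ulcer are about 4.91 times as high in the h. pylori + group.

4.91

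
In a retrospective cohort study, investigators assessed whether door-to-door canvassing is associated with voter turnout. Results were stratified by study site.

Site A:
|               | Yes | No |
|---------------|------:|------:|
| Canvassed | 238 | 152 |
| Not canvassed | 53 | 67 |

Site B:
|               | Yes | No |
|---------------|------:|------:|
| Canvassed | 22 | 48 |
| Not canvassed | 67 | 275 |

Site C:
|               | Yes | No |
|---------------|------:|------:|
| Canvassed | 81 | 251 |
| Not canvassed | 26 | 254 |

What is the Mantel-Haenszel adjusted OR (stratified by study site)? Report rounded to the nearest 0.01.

2.32

OR_MH = Σ(aᵢdᵢ/nᵢ) / Σ(bᵢcᵢ/nᵢ), where nᵢ is the stratum total.
Stratum 1 (Site A): n = 510; a·d/n = 238·67/510 = 31.2667; b·c/n = 152·53/510 = 15.7961
Stratum 2 (Site B): n = 412; a·d/n = 22·275/412 = 14.6845; b·c/n = 48·67/412 = 7.8058
Stratum 3 (Site C): n = 612; a·d/n = 81·254/612 = 33.6176; b·c/n = 251·26/612 = 10.6634
OR_MH = (31.2667 + 14.6845 + 33.6176) / (15.7961 + 7.8058 + 10.6634) = 79.5688 / 34.2653 = 2.32214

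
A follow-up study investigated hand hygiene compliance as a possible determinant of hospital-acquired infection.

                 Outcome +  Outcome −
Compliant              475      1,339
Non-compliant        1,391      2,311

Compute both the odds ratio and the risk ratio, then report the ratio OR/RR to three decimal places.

0.846

Cells: a = 475, b = 1339, c = 1391, d = 2311.
OR = (475·2311)/(1339·1391) = 1097725/1862549 = 0.58937
Risk in exposed = 475/1814 = 0.26185; risk in unexposed = 1391/3702 = 0.37574; RR = 0.69689
OR/RR = 0.58937 / 0.69689 = 0.84571
The outcome is not rare, so the OR lies further from 1 than the RR.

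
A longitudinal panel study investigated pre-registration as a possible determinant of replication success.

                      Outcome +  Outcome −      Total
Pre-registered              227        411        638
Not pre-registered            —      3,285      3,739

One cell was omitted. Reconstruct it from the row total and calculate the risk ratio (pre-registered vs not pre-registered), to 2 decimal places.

The missing cell is in the unexposed row: 3739 − 3285 = 454.
So a = 227, b = 411, c = 454, d = 3285.
RR = [a/(a+b)] / [c/(c+d)] = (227/638) / (454/3739) = 0.35580/0.12142 = 2.93025

2.93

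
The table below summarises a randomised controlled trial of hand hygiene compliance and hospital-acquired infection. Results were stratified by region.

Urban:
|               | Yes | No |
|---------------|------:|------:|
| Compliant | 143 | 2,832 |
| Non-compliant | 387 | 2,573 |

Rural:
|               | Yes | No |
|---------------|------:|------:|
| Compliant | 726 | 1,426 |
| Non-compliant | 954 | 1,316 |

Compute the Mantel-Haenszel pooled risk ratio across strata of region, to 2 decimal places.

0.67

RR_MH = Σ(aᵢ·n₀ᵢ/nᵢ) / Σ(cᵢ·n₁ᵢ/nᵢ), with n₁ᵢ = aᵢ+bᵢ (exposed), n₀ᵢ = cᵢ+dᵢ (unexposed), nᵢ = n₁ᵢ+n₀ᵢ.
Stratum 1 (Urban): n₁ = 2975, n₀ = 2960, n = 5935; a·n₀/n = 143·2960/5935 = 71.3193; c·n₁/n = 387·2975/5935 = 193.9890
Stratum 2 (Rural): n₁ = 2152, n₀ = 2270, n = 4422; a·n₀/n = 726·2270/4422 = 372.6866; c·n₁/n = 954·2152/4422 = 464.2714
RR_MH = (71.3193 + 372.6866) / (193.9890 + 464.2714) = 444.0059 / 658.2604 = 0.67451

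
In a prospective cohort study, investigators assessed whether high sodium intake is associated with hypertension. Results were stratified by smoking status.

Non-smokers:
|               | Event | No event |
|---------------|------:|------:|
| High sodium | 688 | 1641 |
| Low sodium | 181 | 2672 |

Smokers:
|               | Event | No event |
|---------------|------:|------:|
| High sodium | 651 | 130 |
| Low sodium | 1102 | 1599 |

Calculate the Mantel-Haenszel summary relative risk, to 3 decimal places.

RR_MH = Σ(aᵢ·n₀ᵢ/nᵢ) / Σ(cᵢ·n₁ᵢ/nᵢ), with n₁ᵢ = aᵢ+bᵢ (exposed), n₀ᵢ = cᵢ+dᵢ (unexposed), nᵢ = n₁ᵢ+n₀ᵢ.
Stratum 1 (Non-smokers): n₁ = 2329, n₀ = 2853, n = 5182; a·n₀/n = 688·2853/5182 = 378.7850; c·n₁/n = 181·2329/5182 = 81.3487
Stratum 2 (Smokers): n₁ = 781, n₀ = 2701, n = 3482; a·n₀/n = 651·2701/3482 = 504.9831; c·n₁/n = 1102·781/3482 = 247.1746
RR_MH = (378.7850 + 504.9831) / (81.3487 + 247.1746) = 883.7681 / 328.5233 = 2.69012

2.690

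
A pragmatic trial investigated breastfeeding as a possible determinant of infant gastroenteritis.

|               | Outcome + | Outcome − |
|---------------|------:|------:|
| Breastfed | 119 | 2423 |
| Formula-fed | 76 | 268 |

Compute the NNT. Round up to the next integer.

6

Risk in treated group = 119/2542 = 0.04681; risk in control = 76/344 = 0.22093.
Absolute risk reduction = 0.22093 − 0.04681 = 0.17412
NNT = 1 / ARR = 1 / 0.17412 = 5.743 → round up → 6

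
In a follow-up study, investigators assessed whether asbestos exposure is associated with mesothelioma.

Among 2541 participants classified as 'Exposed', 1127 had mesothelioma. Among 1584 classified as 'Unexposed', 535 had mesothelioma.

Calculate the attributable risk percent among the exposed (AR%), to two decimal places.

From the description: a = 1127, b = 1414, c = 535, d = 1049.
Risk in exposed = 1127/2541 = 0.44353; risk in unexposed = 535/1584 = 0.33775.
RR = 0.44353/0.33775 = 1.31317
AR% = (RR − 1)/RR × 100 = (1.31317 − 1)/1.31317 × 100 = 23.8483%

23.85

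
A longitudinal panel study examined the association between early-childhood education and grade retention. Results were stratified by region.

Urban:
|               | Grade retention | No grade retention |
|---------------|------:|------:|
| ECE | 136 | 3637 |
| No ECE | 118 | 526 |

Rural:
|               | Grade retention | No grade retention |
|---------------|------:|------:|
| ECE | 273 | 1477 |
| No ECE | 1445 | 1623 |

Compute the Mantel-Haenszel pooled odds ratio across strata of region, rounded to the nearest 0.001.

0.200

OR_MH = Σ(aᵢdᵢ/nᵢ) / Σ(bᵢcᵢ/nᵢ), where nᵢ is the stratum total.
Stratum 1 (Urban): n = 4417; a·d/n = 136·526/4417 = 16.1956; b·c/n = 3637·118/4417 = 97.1623
Stratum 2 (Rural): n = 4818; a·d/n = 273·1623/4818 = 91.9633; b·c/n = 1477·1445/4818 = 442.9774
OR_MH = (16.1956 + 91.9633) / (97.1623 + 442.9774) = 108.1589 / 540.1397 = 0.20024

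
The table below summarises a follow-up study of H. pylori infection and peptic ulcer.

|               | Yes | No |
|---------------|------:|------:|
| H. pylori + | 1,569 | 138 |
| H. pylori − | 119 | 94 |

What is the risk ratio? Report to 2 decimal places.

Cells: a = 1569, b = 138, c = 119, d = 94.
Risk in exposed = 1569/1707 = 0.91916; risk in unexposed = 119/213 = 0.55869.
RR = 0.91916 / 0.55869 = 1.64521
The risk among the exposed is 1.65 times that among the unexposed.

1.65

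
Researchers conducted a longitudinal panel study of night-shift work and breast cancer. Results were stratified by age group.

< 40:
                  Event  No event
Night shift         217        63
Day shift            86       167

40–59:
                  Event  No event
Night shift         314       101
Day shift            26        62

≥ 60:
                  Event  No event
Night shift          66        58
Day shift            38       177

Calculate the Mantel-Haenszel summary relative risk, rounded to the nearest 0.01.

2.48

RR_MH = Σ(aᵢ·n₀ᵢ/nᵢ) / Σ(cᵢ·n₁ᵢ/nᵢ), with n₁ᵢ = aᵢ+bᵢ (exposed), n₀ᵢ = cᵢ+dᵢ (unexposed), nᵢ = n₁ᵢ+n₀ᵢ.
Stratum 1 (< 40): n₁ = 280, n₀ = 253, n = 533; a·n₀/n = 217·253/533 = 103.0038; c·n₁/n = 86·280/533 = 45.1782
Stratum 2 (40–59): n₁ = 415, n₀ = 88, n = 503; a·n₀/n = 314·88/503 = 54.9344; c·n₁/n = 26·415/503 = 21.4513
Stratum 3 (≥ 60): n₁ = 124, n₀ = 215, n = 339; a·n₀/n = 66·215/339 = 41.8584; c·n₁/n = 38·124/339 = 13.8997
RR_MH = (103.0038 + 54.9344 + 41.8584) / (45.1782 + 21.4513 + 13.8997) = 199.7966 / 80.5292 = 2.48104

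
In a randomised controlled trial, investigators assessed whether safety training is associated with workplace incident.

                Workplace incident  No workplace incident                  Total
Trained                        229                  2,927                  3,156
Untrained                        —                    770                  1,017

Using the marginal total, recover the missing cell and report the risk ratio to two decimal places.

The missing cell is in the unexposed row: 1017 − 770 = 247.
So a = 229, b = 2927, c = 247, d = 770.
RR = [a/(a+b)] / [c/(c+d)] = (229/3156) / (247/1017) = 0.07256/0.24287 = 0.29876

0.30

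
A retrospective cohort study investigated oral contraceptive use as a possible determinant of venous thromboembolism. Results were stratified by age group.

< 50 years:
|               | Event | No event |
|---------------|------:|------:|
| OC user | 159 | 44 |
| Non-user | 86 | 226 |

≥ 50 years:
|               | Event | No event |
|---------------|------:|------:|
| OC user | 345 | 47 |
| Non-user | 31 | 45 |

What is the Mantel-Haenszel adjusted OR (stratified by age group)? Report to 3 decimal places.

OR_MH = Σ(aᵢdᵢ/nᵢ) / Σ(bᵢcᵢ/nᵢ), where nᵢ is the stratum total.
Stratum 1 (< 50 years): n = 515; a·d/n = 159·226/515 = 69.7748; b·c/n = 44·86/515 = 7.3476
Stratum 2 (≥ 50 years): n = 468; a·d/n = 345·45/468 = 33.1731; b·c/n = 47·31/468 = 3.1132
OR_MH = (69.7748 + 33.1731) / (7.3476 + 3.1132) = 102.9478 / 10.4608 = 9.84128

9.841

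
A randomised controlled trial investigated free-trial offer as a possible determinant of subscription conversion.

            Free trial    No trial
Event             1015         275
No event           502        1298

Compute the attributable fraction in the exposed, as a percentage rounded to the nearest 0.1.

73.9

Reading the table with exposure as columns: a = 1015 (Free trial, case), b = 502 (Free trial, non-case), c = 275 (No trial, case), d = 1298.
Risk in exposed = 1015/1517 = 0.66908; risk in unexposed = 275/1573 = 0.17483.
RR = 0.66908/0.17483 = 3.82716
AR% = (RR − 1)/RR × 100 = (3.82716 − 1)/3.82716 × 100 = 73.8710%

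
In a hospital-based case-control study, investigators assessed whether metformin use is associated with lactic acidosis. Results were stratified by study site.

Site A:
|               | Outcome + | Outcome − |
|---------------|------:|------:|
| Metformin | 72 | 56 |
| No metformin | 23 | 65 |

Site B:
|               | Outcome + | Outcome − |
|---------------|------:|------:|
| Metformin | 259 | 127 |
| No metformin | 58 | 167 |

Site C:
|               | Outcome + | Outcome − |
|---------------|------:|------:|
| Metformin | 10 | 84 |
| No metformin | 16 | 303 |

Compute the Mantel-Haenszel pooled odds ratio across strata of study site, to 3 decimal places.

OR_MH = Σ(aᵢdᵢ/nᵢ) / Σ(bᵢcᵢ/nᵢ), where nᵢ is the stratum total.
Stratum 1 (Site A): n = 216; a·d/n = 72·65/216 = 21.6667; b·c/n = 56·23/216 = 5.9630
Stratum 2 (Site B): n = 611; a·d/n = 259·167/611 = 70.7905; b·c/n = 127·58/611 = 12.0556
Stratum 3 (Site C): n = 413; a·d/n = 10·303/413 = 7.3366; b·c/n = 84·16/413 = 3.2542
OR_MH = (21.6667 + 70.7905 + 7.3366) / (5.9630 + 12.0556 + 3.2542) = 99.7937 / 21.2728 = 4.69113

4.691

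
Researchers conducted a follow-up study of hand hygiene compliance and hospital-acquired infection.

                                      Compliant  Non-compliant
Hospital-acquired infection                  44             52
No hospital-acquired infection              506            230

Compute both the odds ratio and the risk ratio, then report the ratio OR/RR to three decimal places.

0.887

Reading the table with exposure as columns: a = 44 (Compliant, case), b = 506 (Compliant, non-case), c = 52 (Non-compliant, case), d = 230.
OR = (44·230)/(506·52) = 10120/26312 = 0.38462
Risk in exposed = 44/550 = 0.08000; risk in unexposed = 52/282 = 0.18440; RR = 0.43385
OR/RR = 0.38462 / 0.43385 = 0.88652
The outcome is not rare, so the OR lies further from 1 than the RR.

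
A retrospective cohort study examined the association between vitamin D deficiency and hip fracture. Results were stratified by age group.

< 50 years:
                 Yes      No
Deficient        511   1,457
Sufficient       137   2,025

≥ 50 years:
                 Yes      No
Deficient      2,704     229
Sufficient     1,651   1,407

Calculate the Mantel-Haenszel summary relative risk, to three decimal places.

1.886

RR_MH = Σ(aᵢ·n₀ᵢ/nᵢ) / Σ(cᵢ·n₁ᵢ/nᵢ), with n₁ᵢ = aᵢ+bᵢ (exposed), n₀ᵢ = cᵢ+dᵢ (unexposed), nᵢ = n₁ᵢ+n₀ᵢ.
Stratum 1 (< 50 years): n₁ = 1968, n₀ = 2162, n = 4130; a·n₀/n = 511·2162/4130 = 267.5017; c·n₁/n = 137·1968/4130 = 65.2823
Stratum 2 (≥ 50 years): n₁ = 2933, n₀ = 3058, n = 5991; a·n₀/n = 2704·3058/5991 = 1380.2090; c·n₁/n = 1651·2933/5991 = 808.2762
RR_MH = (267.5017 + 1380.2090) / (65.2823 + 808.2762) = 1647.7107 / 873.5586 = 1.88621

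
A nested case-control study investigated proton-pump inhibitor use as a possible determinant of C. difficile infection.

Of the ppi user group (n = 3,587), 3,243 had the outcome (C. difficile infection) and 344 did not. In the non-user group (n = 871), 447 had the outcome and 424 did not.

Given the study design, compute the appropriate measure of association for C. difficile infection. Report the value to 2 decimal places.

From the description: a = 3243, b = 344, c = 447, d = 424.
This is a nested case-control study: participants were sampled on outcome status, so risks in the source population cannot be estimated directly — relative risk is not valid here. The odds ratio is the appropriate measure.
OR = (a·d)/(b·c) = (3243 × 424) / (344 × 447) = 1375032 / 153768 = 8.94225

8.94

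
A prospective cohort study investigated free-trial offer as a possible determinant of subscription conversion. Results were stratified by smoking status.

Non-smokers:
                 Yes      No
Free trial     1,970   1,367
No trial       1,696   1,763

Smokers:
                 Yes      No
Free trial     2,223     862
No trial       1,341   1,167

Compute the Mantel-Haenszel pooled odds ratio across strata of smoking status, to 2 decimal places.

1.78

OR_MH = Σ(aᵢdᵢ/nᵢ) / Σ(bᵢcᵢ/nᵢ), where nᵢ is the stratum total.
Stratum 1 (Non-smokers): n = 6796; a·d/n = 1970·1763/6796 = 511.0521; b·c/n = 1367·1696/6796 = 341.1466
Stratum 2 (Smokers): n = 5593; a·d/n = 2223·1167/5593 = 463.8371; b·c/n = 862·1341/5593 = 206.6766
OR_MH = (511.0521 + 463.8371) / (341.1466 + 206.6766) = 974.8892 / 547.8231 = 1.77957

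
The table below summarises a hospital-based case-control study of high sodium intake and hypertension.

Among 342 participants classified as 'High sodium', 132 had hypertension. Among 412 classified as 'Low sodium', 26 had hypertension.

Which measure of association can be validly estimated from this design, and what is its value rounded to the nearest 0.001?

9.332

From the description: a = 132, b = 210, c = 26, d = 386.
This is a hospital-based case-control study: participants were sampled on outcome status, so risks in the source population cannot be estimated directly — relative risk is not valid here. The odds ratio is the appropriate measure.
OR = (a·d)/(b·c) = (132 × 386) / (210 × 26) = 50952 / 5460 = 9.33187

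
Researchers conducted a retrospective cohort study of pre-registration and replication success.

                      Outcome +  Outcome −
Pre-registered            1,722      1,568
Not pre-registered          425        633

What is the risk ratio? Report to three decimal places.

Cells: a = 1722, b = 1568, c = 425, d = 633.
Risk in exposed = 1722/3290 = 0.52340; risk in unexposed = 425/1058 = 0.40170.
RR = 0.52340 / 0.40170 = 1.30297
The risk among the exposed is 1.30 times that among the unexposed.

1.303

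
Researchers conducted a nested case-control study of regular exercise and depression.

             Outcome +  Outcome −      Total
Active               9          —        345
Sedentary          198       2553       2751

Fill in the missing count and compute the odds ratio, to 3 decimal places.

0.345

The missing cell is in the exposed row: 345 − 9 = 336.
So a = 9, b = 336, c = 198, d = 2553.
OR = (a·d)/(b·c) = (9 × 2553) / (336 × 198) = 22977 / 66528 = 0.34537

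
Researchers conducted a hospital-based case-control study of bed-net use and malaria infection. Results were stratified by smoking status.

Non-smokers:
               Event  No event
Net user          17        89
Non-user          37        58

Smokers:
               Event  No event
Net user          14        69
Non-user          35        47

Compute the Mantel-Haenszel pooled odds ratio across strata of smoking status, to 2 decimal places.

0.29

OR_MH = Σ(aᵢdᵢ/nᵢ) / Σ(bᵢcᵢ/nᵢ), where nᵢ is the stratum total.
Stratum 1 (Non-smokers): n = 201; a·d/n = 17·58/201 = 4.9055; b·c/n = 89·37/201 = 16.3831
Stratum 2 (Smokers): n = 165; a·d/n = 14·47/165 = 3.9879; b·c/n = 69·35/165 = 14.6364
OR_MH = (4.9055 + 3.9879) / (16.3831 + 14.6364) = 8.8934 / 31.0194 = 0.28670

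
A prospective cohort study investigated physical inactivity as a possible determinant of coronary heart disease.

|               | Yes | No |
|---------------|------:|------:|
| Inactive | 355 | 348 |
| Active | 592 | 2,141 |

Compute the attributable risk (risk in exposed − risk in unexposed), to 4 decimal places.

Cells: a = 355, b = 348, c = 592, d = 2141.
Risk in exposed = 355/703 = 0.504979; risk in unexposed = 592/2733 = 0.216612.
Risk difference = 0.504979 − 0.216612 = 0.288367

0.2884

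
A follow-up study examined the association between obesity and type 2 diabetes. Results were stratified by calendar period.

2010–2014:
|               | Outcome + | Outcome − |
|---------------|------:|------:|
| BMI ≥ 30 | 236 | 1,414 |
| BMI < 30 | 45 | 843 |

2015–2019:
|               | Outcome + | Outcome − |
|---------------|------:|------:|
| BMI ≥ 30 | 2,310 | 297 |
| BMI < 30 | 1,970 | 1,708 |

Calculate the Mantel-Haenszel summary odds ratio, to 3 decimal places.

OR_MH = Σ(aᵢdᵢ/nᵢ) / Σ(bᵢcᵢ/nᵢ), where nᵢ is the stratum total.
Stratum 1 (2010–2014): n = 2538; a·d/n = 236·843/2538 = 78.3877; b·c/n = 1414·45/2538 = 25.0709
Stratum 2 (2015–2019): n = 6285; a·d/n = 2310·1708/6285 = 627.7613; b·c/n = 297·1970/6285 = 93.0931
OR_MH = (78.3877 + 627.7613) / (25.0709 + 93.0931) = 706.1490 / 118.1640 = 5.97601

5.976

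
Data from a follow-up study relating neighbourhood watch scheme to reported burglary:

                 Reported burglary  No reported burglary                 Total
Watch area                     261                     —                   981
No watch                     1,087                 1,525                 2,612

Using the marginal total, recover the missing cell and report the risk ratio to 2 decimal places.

0.64

The missing cell is in the exposed row: 981 − 261 = 720.
So a = 261, b = 720, c = 1087, d = 1525.
RR = [a/(a+b)] / [c/(c+d)] = (261/981) / (1087/2612) = 0.26606/0.41616 = 0.63932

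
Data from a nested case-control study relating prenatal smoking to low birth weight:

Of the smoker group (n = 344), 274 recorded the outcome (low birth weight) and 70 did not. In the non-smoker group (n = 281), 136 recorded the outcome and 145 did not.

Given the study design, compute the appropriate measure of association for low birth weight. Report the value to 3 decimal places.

From the description: a = 274, b = 70, c = 136, d = 145.
This is a nested case-control study: participants were sampled on outcome status, so risks in the source population cannot be estimated directly — relative risk is not valid here. The odds ratio is the appropriate measure.
OR = (a·d)/(b·c) = (274 × 145) / (70 × 136) = 39730 / 9520 = 4.17332

4.173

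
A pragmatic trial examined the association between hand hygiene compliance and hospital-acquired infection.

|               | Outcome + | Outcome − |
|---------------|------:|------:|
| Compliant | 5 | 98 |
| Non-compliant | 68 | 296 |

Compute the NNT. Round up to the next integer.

8

Risk in treated group = 5/103 = 0.04854; risk in control = 68/364 = 0.18681.
Absolute risk reduction = 0.18681 − 0.04854 = 0.13827
NNT = 1 / ARR = 1 / 0.13827 = 7.232 → round up → 8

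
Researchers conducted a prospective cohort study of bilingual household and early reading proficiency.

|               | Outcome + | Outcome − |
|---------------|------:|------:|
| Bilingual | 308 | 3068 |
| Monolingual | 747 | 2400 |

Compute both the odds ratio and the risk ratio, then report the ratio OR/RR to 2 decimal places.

0.84

Cells: a = 308, b = 3068, c = 747, d = 2400.
OR = (308·2400)/(3068·747) = 739200/2291796 = 0.32254
Risk in exposed = 308/3376 = 0.09123; risk in unexposed = 747/3147 = 0.23737; RR = 0.38435
OR/RR = 0.32254 / 0.38435 = 0.83919
The outcome is not rare, so the OR lies further from 1 than the RR.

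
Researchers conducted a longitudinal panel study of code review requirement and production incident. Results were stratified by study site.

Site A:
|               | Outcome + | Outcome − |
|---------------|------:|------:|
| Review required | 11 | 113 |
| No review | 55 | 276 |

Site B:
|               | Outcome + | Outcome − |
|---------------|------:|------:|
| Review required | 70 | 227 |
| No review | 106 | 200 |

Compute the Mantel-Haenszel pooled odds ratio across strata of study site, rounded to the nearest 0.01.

OR_MH = Σ(aᵢdᵢ/nᵢ) / Σ(bᵢcᵢ/nᵢ), where nᵢ is the stratum total.
Stratum 1 (Site A): n = 455; a·d/n = 11·276/455 = 6.6725; b·c/n = 113·55/455 = 13.6593
Stratum 2 (Site B): n = 603; a·d/n = 70·200/603 = 23.2172; b·c/n = 227·106/603 = 39.9038
OR_MH = (6.6725 + 23.2172) / (13.6593 + 39.9038) = 29.8898 / 53.5632 = 0.55803

0.56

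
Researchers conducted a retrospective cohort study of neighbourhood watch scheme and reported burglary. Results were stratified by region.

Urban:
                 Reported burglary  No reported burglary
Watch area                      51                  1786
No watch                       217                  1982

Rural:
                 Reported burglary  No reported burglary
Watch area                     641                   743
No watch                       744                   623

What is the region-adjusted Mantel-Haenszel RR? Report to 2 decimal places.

0.73

RR_MH = Σ(aᵢ·n₀ᵢ/nᵢ) / Σ(cᵢ·n₁ᵢ/nᵢ), with n₁ᵢ = aᵢ+bᵢ (exposed), n₀ᵢ = cᵢ+dᵢ (unexposed), nᵢ = n₁ᵢ+n₀ᵢ.
Stratum 1 (Urban): n₁ = 1837, n₀ = 2199, n = 4036; a·n₀/n = 51·2199/4036 = 27.7872; c·n₁/n = 217·1837/4036 = 98.7683
Stratum 2 (Rural): n₁ = 1384, n₀ = 1367, n = 2751; a·n₀/n = 641·1367/2751 = 318.5194; c·n₁/n = 744·1384/2751 = 374.2988
RR_MH = (27.7872 + 318.5194) / (98.7683 + 374.2988) = 346.3066 / 473.0671 = 0.73205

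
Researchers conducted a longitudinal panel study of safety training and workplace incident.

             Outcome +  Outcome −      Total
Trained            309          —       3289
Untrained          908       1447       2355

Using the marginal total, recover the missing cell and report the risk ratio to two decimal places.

The missing cell is in the exposed row: 3289 − 309 = 2980.
So a = 309, b = 2980, c = 908, d = 1447.
RR = [a/(a+b)] / [c/(c+d)] = (309/3289) / (908/2355) = 0.09395/0.38556 = 0.24367

0.24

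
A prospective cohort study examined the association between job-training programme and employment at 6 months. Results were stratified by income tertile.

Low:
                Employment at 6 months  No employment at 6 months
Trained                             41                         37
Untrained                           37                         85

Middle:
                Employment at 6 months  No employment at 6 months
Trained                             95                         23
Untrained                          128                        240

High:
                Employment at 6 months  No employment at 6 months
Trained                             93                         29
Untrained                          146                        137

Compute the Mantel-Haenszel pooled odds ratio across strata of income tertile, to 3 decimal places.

4.101

OR_MH = Σ(aᵢdᵢ/nᵢ) / Σ(bᵢcᵢ/nᵢ), where nᵢ is the stratum total.
Stratum 1 (Low): n = 200; a·d/n = 41·85/200 = 17.4250; b·c/n = 37·37/200 = 6.8450
Stratum 2 (Middle): n = 486; a·d/n = 95·240/486 = 46.9136; b·c/n = 23·128/486 = 6.0576
Stratum 3 (High): n = 405; a·d/n = 93·137/405 = 31.4593; b·c/n = 29·146/405 = 10.4543
OR_MH = (17.4250 + 46.9136 + 31.4593) / (6.8450 + 6.0576 + 10.4543) = 95.7978 / 23.3569 = 4.10147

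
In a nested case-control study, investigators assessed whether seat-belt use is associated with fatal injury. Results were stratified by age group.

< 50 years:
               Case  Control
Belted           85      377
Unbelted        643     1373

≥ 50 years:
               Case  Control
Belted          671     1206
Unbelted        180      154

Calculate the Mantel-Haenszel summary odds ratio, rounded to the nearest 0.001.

OR_MH = Σ(aᵢdᵢ/nᵢ) / Σ(bᵢcᵢ/nᵢ), where nᵢ is the stratum total.
Stratum 1 (< 50 years): n = 2478; a·d/n = 85·1373/2478 = 47.0964; b·c/n = 377·643/2478 = 97.8253
Stratum 2 (≥ 50 years): n = 2211; a·d/n = 671·154/2211 = 46.7363; b·c/n = 1206·180/2211 = 98.1818
OR_MH = (47.0964 + 46.7363) / (97.8253 + 98.1818) = 93.8328 / 196.0071 = 0.47872

0.479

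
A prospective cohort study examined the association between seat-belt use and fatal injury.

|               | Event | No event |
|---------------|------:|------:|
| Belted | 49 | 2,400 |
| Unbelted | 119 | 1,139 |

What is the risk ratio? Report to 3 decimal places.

0.212

Cells: a = 49, b = 2400, c = 119, d = 1139.
Risk in exposed = 49/2449 = 0.02001; risk in unexposed = 119/1258 = 0.09459.
RR = 0.02001 / 0.09459 = 0.21151
The risk is 79% lower among the exposed than among the unexposed.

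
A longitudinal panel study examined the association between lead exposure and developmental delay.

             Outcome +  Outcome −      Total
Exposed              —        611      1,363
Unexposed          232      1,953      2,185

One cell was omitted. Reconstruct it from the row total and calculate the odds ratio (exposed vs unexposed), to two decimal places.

The missing cell is in the exposed row: 1363 − 611 = 752.
So a = 752, b = 611, c = 232, d = 1953.
OR = (a·d)/(b·c) = (752 × 1953) / (611 × 232) = 1468656 / 141752 = 10.36074

10.36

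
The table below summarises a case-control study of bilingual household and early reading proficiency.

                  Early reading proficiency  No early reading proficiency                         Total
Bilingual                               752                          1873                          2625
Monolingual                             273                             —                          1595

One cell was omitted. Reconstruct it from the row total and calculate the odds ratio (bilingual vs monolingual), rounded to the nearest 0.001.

1.944

The missing cell is in the unexposed row: 1595 − 273 = 1322.
So a = 752, b = 1873, c = 273, d = 1322.
OR = (a·d)/(b·c) = (752 × 1322) / (1873 × 273) = 994144 / 511329 = 1.94424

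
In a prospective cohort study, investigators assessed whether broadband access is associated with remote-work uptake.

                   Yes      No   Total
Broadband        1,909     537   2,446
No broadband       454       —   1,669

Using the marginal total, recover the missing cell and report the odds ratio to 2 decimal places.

The missing cell is in the unexposed row: 1669 − 454 = 1215.
So a = 1909, b = 537, c = 454, d = 1215.
OR = (a·d)/(b·c) = (1909 × 1215) / (537 × 454) = 2319435 / 243798 = 9.51376

9.51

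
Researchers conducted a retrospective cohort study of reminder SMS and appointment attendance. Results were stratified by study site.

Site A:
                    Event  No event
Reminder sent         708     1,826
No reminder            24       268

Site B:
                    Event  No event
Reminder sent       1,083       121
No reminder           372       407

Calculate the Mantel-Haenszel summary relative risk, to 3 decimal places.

RR_MH = Σ(aᵢ·n₀ᵢ/nᵢ) / Σ(cᵢ·n₁ᵢ/nᵢ), with n₁ᵢ = aᵢ+bᵢ (exposed), n₀ᵢ = cᵢ+dᵢ (unexposed), nᵢ = n₁ᵢ+n₀ᵢ.
Stratum 1 (Site A): n₁ = 2534, n₀ = 292, n = 2826; a·n₀/n = 708·292/2826 = 73.1550; c·n₁/n = 24·2534/2826 = 21.5202
Stratum 2 (Site B): n₁ = 1204, n₀ = 779, n = 1983; a·n₀/n = 1083·779/1983 = 425.4448; c·n₁/n = 372·1204/1983 = 225.8638
RR_MH = (73.1550 + 425.4448) / (21.5202 + 225.8638) = 498.5998 / 247.3840 = 2.01549

2.015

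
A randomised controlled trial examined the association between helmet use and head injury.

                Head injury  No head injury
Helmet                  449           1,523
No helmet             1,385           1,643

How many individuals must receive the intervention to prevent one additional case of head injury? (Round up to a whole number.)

Risk in treated group = 449/1972 = 0.22769; risk in control = 1385/3028 = 0.45740.
Absolute risk reduction = 0.45740 − 0.22769 = 0.22971
NNT = 1 / ARR = 1 / 0.22971 = 4.353 → round up → 5

5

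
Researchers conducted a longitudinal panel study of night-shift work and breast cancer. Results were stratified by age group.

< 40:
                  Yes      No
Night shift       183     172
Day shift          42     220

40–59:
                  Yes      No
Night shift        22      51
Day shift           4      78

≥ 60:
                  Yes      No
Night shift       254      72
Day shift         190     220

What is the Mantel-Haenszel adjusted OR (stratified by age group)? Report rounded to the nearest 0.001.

4.816

OR_MH = Σ(aᵢdᵢ/nᵢ) / Σ(bᵢcᵢ/nᵢ), where nᵢ is the stratum total.
Stratum 1 (< 40): n = 617; a·d/n = 183·220/617 = 65.2512; b·c/n = 172·42/617 = 11.7083
Stratum 2 (40–59): n = 155; a·d/n = 22·78/155 = 11.0710; b·c/n = 51·4/155 = 1.3161
Stratum 3 (≥ 60): n = 736; a·d/n = 254·220/736 = 75.9239; b·c/n = 72·190/736 = 18.5870
OR_MH = (65.2512 + 11.0710 + 75.9239) / (11.7083 + 1.3161 + 18.5870) = 152.2461 / 31.6114 = 4.81618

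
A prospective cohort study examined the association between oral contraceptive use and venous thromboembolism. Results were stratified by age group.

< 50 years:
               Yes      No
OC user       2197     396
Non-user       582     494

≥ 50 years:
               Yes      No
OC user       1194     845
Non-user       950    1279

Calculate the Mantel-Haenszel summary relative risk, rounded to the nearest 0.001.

1.465

RR_MH = Σ(aᵢ·n₀ᵢ/nᵢ) / Σ(cᵢ·n₁ᵢ/nᵢ), with n₁ᵢ = aᵢ+bᵢ (exposed), n₀ᵢ = cᵢ+dᵢ (unexposed), nᵢ = n₁ᵢ+n₀ᵢ.
Stratum 1 (< 50 years): n₁ = 2593, n₀ = 1076, n = 3669; a·n₀/n = 2197·1076/3669 = 644.3096; c·n₁/n = 582·2593/3669 = 411.3181
Stratum 2 (≥ 50 years): n₁ = 2039, n₀ = 2229, n = 4268; a·n₀/n = 1194·2229/4268 = 623.5769; c·n₁/n = 950·2039/4268 = 453.8543
RR_MH = (644.3096 + 623.5769) / (411.3181 + 453.8543) = 1267.8865 / 865.1723 = 1.46547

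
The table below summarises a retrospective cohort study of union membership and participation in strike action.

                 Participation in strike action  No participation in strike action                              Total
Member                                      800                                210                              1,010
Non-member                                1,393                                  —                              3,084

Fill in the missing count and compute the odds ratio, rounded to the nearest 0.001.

The missing cell is in the unexposed row: 3084 − 1393 = 1691.
So a = 800, b = 210, c = 1393, d = 1691.
OR = (a·d)/(b·c) = (800 × 1691) / (210 × 1393) = 1352800 / 292530 = 4.62448

4.624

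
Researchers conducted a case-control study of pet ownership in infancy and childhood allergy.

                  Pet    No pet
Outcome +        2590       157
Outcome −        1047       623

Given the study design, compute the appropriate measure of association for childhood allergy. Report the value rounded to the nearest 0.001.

Reading the table with exposure as columns: a = 2590 (Pet, case), b = 1047 (Pet, non-case), c = 157 (No pet, case), d = 623.
This is a case-control study: participants were sampled on outcome status, so risks in the source population cannot be estimated directly — relative risk is not valid here. The odds ratio is the appropriate measure.
OR = (a·d)/(b·c) = (2590 × 623) / (1047 × 157) = 1613570 / 164379 = 9.81616

9.816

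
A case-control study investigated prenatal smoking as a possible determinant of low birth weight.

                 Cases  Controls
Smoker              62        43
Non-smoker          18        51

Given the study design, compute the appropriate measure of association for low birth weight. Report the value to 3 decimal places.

4.085

Cells: a = 62, b = 43, c = 18, d = 51.
This is a case-control study: participants were sampled on outcome status, so risks in the source population cannot be estimated directly — relative risk is not valid here. The odds ratio is the appropriate measure.
OR = (a·d)/(b·c) = (62 × 51) / (43 × 18) = 3162 / 774 = 4.08527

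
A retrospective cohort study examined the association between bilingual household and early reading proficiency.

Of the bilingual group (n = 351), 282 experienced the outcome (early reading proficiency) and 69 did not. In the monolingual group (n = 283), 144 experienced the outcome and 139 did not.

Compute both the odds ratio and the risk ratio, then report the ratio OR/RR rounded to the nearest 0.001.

2.499

From the description: a = 282, b = 69, c = 144, d = 139.
OR = (282·139)/(69·144) = 39198/9936 = 3.94505
Risk in exposed = 282/351 = 0.80342; risk in unexposed = 144/283 = 0.50883; RR = 1.57894
OR/RR = 3.94505 / 1.57894 = 2.49854
The outcome is not rare, so the OR lies further from 1 than the RR.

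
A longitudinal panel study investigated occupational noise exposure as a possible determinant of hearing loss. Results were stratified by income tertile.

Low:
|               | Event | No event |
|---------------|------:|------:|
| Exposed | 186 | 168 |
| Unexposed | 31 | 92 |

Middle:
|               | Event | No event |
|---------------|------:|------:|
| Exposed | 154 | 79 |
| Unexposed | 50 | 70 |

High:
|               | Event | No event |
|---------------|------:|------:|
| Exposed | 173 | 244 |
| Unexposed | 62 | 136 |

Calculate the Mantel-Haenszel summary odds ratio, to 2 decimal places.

2.24

OR_MH = Σ(aᵢdᵢ/nᵢ) / Σ(bᵢcᵢ/nᵢ), where nᵢ is the stratum total.
Stratum 1 (Low): n = 477; a·d/n = 186·92/477 = 35.8742; b·c/n = 168·31/477 = 10.9182
Stratum 2 (Middle): n = 353; a·d/n = 154·70/353 = 30.5382; b·c/n = 79·50/353 = 11.1898
Stratum 3 (High): n = 615; a·d/n = 173·136/615 = 38.2569; b·c/n = 244·62/615 = 24.5984
OR_MH = (35.8742 + 30.5382 + 38.2569) / (10.9182 + 11.1898 + 24.5984) = 104.6694 / 46.7064 = 2.24101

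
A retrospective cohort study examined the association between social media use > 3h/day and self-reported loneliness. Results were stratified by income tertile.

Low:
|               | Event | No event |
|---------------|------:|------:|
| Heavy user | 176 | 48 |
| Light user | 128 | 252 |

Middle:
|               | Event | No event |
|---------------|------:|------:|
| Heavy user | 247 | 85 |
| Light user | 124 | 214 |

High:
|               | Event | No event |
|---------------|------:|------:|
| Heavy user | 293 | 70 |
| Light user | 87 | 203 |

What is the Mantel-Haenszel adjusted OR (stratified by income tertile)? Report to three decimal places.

6.909

OR_MH = Σ(aᵢdᵢ/nᵢ) / Σ(bᵢcᵢ/nᵢ), where nᵢ is the stratum total.
Stratum 1 (Low): n = 604; a·d/n = 176·252/604 = 73.4305; b·c/n = 48·128/604 = 10.1722
Stratum 2 (Middle): n = 670; a·d/n = 247·214/670 = 78.8925; b·c/n = 85·124/670 = 15.7313
Stratum 3 (High): n = 653; a·d/n = 293·203/653 = 91.0858; b·c/n = 70·87/653 = 9.3262
OR_MH = (73.4305 + 78.8925 + 91.0858) / (10.1722 + 15.7313 + 9.3262) = 243.4088 / 35.2297 = 6.90919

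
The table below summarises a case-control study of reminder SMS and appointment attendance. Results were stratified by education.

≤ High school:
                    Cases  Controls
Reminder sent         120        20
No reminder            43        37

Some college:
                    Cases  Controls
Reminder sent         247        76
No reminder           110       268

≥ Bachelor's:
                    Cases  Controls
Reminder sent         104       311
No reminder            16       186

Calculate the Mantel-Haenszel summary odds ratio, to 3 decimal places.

OR_MH = Σ(aᵢdᵢ/nᵢ) / Σ(bᵢcᵢ/nᵢ), where nᵢ is the stratum total.
Stratum 1 (≤ High school): n = 220; a·d/n = 120·37/220 = 20.1818; b·c/n = 20·43/220 = 3.9091
Stratum 2 (Some college): n = 701; a·d/n = 247·268/701 = 94.4308; b·c/n = 76·110/701 = 11.9258
Stratum 3 (≥ Bachelor's): n = 617; a·d/n = 104·186/617 = 31.3517; b·c/n = 311·16/617 = 8.0648
OR_MH = (20.1818 + 94.4308 + 31.3517) / (3.9091 + 11.9258 + 8.0648) = 145.9643 / 23.8997 = 6.10736

6.107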